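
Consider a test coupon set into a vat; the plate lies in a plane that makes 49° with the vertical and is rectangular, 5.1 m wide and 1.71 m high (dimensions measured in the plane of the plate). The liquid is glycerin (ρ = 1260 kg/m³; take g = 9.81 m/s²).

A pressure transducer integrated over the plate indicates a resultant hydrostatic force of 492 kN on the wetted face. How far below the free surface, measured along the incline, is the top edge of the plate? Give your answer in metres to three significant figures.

y_top ≈ 6.10 m

γ = ρg = 1260 × 9.81 / 1000 = 12.3606 kN/m³.
A = 5.1 × 1.71 = 8.721 m².
From F = γ·h_c·A, the centroid depth is h_c = 492/(12.3606 × 8.721) = 4.56414 m.
The plate makes 49° with the vertical, i.e. θ = 90° − 49° = 41° to the horizontal. Measuring y along the incline from the free-surface line, vertical depth h = y·sinθ with sinθ = 0.656059.
Along the incline, y_c = h_c/sinθ = 4.56414/0.656059 = 6.9569 m.
The centroid lies 1.71/2 = 0.855 m below the top edge, so the top edge sits at y_top = 6.9569 − 0.855 = 6.1019 m along the incline.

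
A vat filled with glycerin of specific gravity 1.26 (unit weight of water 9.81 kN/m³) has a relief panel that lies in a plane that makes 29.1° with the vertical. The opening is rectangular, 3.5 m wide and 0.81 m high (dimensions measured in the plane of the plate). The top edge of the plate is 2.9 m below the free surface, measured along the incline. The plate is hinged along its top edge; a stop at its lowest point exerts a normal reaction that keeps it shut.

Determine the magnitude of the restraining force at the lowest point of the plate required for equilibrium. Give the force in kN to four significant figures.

γ = 1.26 × 9.81 = 12.3606 kN/m³.
The plate makes 29.1° with the vertical, i.e. θ = 90° − 29.1° = 60.9° to the horizontal. Measuring y along the incline from the free-surface line, vertical depth h = y·sinθ with sinθ = 0.873772.
The centroid lies 0.81/2 = 0.405 m below the top edge, so y_c = 2.9 + 0.405 = 3.305 m and h_c = 3.305 × 0.873772 = 2.88782 m.
A = 3.5 × 0.81 = 2.835 m².
Resultant F = γ·h_c·A = 12.3606 × 2.88782 × 2.835 = 101.196 kN.
I_c = b·h³/12 = 3.5 × 0.81³/12 = 0.155004 m⁴.
Centre of pressure: y_p = y_c + I_c/(y_c·A) = 3.305 + 0.155004/(3.305 × 2.835) = 3.305 + 0.0165432 = 3.32154 m along the plane.
The resultant acts 0.405 + 0.0165432 = 0.421543 m (along the plate) below the hinge at the top edge, so the moment about the hinge is M = F × 0.421543 = 101.196 × 0.421543 = 42.6585 kN·m.
A normal force at the bottom, 0.81 m from the hinge, must supply this moment: P = 42.6585/0.81 = 52.6648 kN.

P ≈ 52.66 kN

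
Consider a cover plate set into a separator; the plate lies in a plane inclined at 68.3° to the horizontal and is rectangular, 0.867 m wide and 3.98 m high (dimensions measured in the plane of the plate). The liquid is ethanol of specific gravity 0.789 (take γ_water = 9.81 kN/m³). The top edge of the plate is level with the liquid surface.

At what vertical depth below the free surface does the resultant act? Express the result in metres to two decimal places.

h_p = 2.47 m

γ = 0.789 × 9.81 = 7.74009 kN/m³.
Let θ = 68.3° be the plate's angle to the horizontal; measure y along the incline from where the plane meets the free surface. Vertical depth h = y·sinθ with sinθ = 0.929133.
The centroid lies 3.98/2 = 1.99 m below the top edge, so y_c = 1.99 m and h_c = 1.99 × 0.929133 = 1.84897 m.
A = 0.867 × 3.98 = 3.45066 m².
Resultant F = γ·h_c·A = 7.74009 × 1.84897 × 3.45066 = 49.3831 kN.
I_c = b·h³/12 = 0.867 × 3.98³/12 = 4.55499 m⁴.
Centre of pressure: y_p = y_c + I_c/(y_c·A) = 1.99 + 4.55499/(1.99 × 3.45066) = 1.99 + 0.663334 = 2.65333 m along the plane.
Vertically, h_p = y_p·sinθ = 2.65333 × 0.929133 = 2.4653 m.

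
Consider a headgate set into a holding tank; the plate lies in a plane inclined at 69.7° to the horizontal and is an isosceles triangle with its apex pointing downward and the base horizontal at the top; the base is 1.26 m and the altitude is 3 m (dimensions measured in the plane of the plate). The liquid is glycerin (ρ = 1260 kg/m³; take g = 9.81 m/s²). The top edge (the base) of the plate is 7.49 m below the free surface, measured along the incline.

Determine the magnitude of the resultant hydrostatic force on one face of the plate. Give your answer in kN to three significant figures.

γ = ρg = 1260 × 9.81 / 1000 = 12.3606 kN/m³.
Let θ = 69.7° be the plate's angle to the horizontal; measure y along the incline from where the plane meets the free surface. Vertical depth h = y·sinθ with sinθ = 0.937889.
With the apex down, the centroid sits h/3 = 3/3 = 1 m below the base (the top edge), so y_c = 7.49 + 1 = 8.49 m and h_c = 8.49 × 0.937889 = 7.96268 m.
A = ½ × 1.26 × 3 = 1.89 m².
Resultant F = γ·h_c·A = 12.3606 × 7.96268 × 1.89 = 186.02 kN.

F ≈ 186 kN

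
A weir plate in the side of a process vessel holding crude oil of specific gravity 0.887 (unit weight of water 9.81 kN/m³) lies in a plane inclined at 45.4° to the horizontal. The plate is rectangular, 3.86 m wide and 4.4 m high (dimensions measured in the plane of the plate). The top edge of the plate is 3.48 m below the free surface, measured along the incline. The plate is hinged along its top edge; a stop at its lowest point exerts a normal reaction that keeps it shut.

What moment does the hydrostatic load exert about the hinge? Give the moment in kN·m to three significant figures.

M ≈ 1480 kN·m

γ = 0.887 × 9.81 = 8.70147 kN/m³.
Let θ = 45.4° be the plate's angle to the horizontal; measure y along the incline from where the plane meets the free surface. Vertical depth h = y·sinθ with sinθ = 0.712026.
The centroid lies 4.4/2 = 2.2 m below the top edge, so y_c = 3.48 + 2.2 = 5.68 m and h_c = 5.68 × 0.712026 = 4.04431 m.
A = 3.86 × 4.4 = 16.984 m².
Resultant F = γ·h_c·A = 8.70147 × 4.04431 × 16.984 = 597.691 kN.
I_c = b·h³/12 = 3.86 × 4.4³/12 = 27.4009 m⁴.
Centre of pressure: y_p = y_c + I_c/(y_c·A) = 5.68 + 27.4009/(5.68 × 16.984) = 5.68 + 0.284038 = 5.96404 m along the plane.
The resultant acts 2.2 + 0.284038 = 2.48404 m (along the plate) below the hinge at the top edge, so the moment about the hinge is M = F × 2.48404 = 597.691 × 2.48404 = 1484.69 kN·m.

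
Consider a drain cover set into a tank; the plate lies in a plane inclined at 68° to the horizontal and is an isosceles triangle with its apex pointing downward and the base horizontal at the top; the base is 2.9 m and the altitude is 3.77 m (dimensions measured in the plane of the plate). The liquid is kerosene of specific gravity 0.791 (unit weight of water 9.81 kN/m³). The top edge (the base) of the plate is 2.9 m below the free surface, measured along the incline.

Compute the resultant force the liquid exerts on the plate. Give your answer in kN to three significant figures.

F ≈ 163 kN

γ = 0.791 × 9.81 = 7.75971 kN/m³.
Let θ = 68° be the plate's angle to the horizontal; measure y along the incline from where the plane meets the free surface. Vertical depth h = y·sinθ with sinθ = 0.927184.
With the apex down, the centroid sits h/3 = 3.77/3 = 1.25667 m below the base (the top edge), so y_c = 2.9 + 1.25667 = 4.15667 m and h_c = 4.15667 × 0.927184 = 3.854 m.
A = ½ × 2.9 × 3.77 = 5.4665 m².
Resultant F = γ·h_c·A = 7.75971 × 3.854 × 5.4665 = 163.481 kN.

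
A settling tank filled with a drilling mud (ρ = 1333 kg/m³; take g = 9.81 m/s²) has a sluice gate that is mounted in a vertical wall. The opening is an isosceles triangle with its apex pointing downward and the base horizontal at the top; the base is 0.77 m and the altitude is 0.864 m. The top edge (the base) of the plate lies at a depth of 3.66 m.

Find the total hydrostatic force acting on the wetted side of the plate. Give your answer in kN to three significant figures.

F ≈ 17.2 kN

γ = ρg = 1333 × 9.81 / 1000 = 13.07673 kN/m³.
With the apex down, the centroid sits h/3 = 0.864/3 = 0.288 m below the base (the top edge), so the centroid depth is h_c = 3.66 + 0.288 = 3.948 m.
A = ½ × 0.77 × 0.864 = 0.33264 m².
Resultant F = γ·h_c·A = 13.07673 × 3.948 × 0.33264 = 17.1732 kN.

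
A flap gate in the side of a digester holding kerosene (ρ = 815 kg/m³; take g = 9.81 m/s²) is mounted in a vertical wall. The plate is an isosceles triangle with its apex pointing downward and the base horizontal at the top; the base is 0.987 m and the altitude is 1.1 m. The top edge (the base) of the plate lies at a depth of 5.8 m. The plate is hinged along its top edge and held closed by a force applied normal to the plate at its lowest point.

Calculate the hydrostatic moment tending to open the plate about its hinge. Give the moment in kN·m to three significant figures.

γ = ρg = 815 × 9.81 / 1000 = 7.99515 kN/m³.
With the apex down, the centroid sits h/3 = 1.1/3 = 0.366667 m below the base (the top edge), so the centroid depth is h_c = 5.8 + 0.366667 = 6.16667 m.
A = ½ × 0.987 × 1.1 = 0.54285 m².
Resultant F = γ·h_c·A = 7.99515 × 6.16667 × 0.54285 = 26.7644 kN.
I_c = b·h³/36 = 0.987 × 1.1³/36 = 0.0364916 m⁴.
Centre of pressure: y_p = y_c + I_c/(y_c·A) = 6.16667 + 0.0364916/(6.16667 × 0.54285) = 6.16667 + 0.0109009 = 6.17757 m along the plane.
The resultant acts 0.366667 + 0.0109009 = 0.377568 m (along the plate) below the hinge at the top edge, so the moment about the hinge is M = F × 0.377568 = 26.7644 × 0.377568 = 10.1054 kN·m.

M ≈ 10.1 kN·m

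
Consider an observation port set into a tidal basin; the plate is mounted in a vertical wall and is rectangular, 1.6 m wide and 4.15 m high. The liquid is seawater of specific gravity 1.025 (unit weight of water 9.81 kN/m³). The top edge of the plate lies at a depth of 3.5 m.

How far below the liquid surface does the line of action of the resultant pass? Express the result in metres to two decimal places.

h_p = 5.83 m

γ = 1.025 × 9.81 = 10.05525 kN/m³.
The centroid lies 4.15/2 = 2.075 m below the top edge, so the centroid depth is h_c = 3.5 + 2.075 = 5.575 m.
A = 1.6 × 4.15 = 6.64 m².
Resultant F = γ·h_c·A = 10.05525 × 5.575 × 6.64 = 372.225 kN.
I_c = b·h³/12 = 1.6 × 4.15³/12 = 9.52978 m⁴.
Centre of pressure: y_p = y_c + I_c/(y_c·A) = 5.575 + 9.52978/(5.575 × 6.64) = 5.575 + 0.257436 = 5.83244 m along the plane.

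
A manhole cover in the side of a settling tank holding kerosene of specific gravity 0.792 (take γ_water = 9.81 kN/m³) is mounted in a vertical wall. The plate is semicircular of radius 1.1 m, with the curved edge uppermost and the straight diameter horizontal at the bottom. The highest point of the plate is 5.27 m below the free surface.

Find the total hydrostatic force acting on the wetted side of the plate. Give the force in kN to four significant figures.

F ≈ 87.17 kN

γ = 0.792 × 9.81 = 7.76952 kN/m³.
The centroid lies 4r/(3π) = 0.466854 m above the diameter, so r − 4r/(3π) = 1.1 − 0.466854 = 0.633146 m below the topmost point, so the centroid depth is h_c = 5.27 + 0.633146 = 5.90315 m.
A = πr²/2 = π × 1.1²/2 = 1.90066 m².
Resultant F = γ·h_c·A = 7.76952 × 5.90315 × 1.90066 = 87.1731 kN.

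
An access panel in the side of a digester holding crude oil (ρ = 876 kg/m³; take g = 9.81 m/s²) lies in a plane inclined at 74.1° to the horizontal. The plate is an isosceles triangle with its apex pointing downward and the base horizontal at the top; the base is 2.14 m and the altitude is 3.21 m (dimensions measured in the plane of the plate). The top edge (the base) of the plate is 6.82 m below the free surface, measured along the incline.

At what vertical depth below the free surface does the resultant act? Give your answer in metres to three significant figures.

h_p = 7.66 m

γ = ρg = 876 × 9.81 / 1000 = 8.59356 kN/m³.
Let θ = 74.1° be the plate's angle to the horizontal; measure y along the incline from where the plane meets the free surface. Vertical depth h = y·sinθ with sinθ = 0.961741.
With the apex down, the centroid sits h/3 = 3.21/3 = 1.07 m below the base (the top edge), so y_c = 6.82 + 1.07 = 7.89 m and h_c = 7.89 × 0.961741 = 7.58814 m.
A = ½ × 2.14 × 3.21 = 3.4347 m².
Resultant F = γ·h_c·A = 8.59356 × 7.58814 × 3.4347 = 223.974 kN.
I_c = b·h³/36 = 2.14 × 3.21³/36 = 1.96619 m⁴.
Centre of pressure: y_p = y_c + I_c/(y_c·A) = 7.89 + 1.96619/(7.89 × 3.4347) = 7.89 + 0.0725537 = 7.96255 m along the plane.
Vertically, h_p = y_p·sinθ = 7.96255 × 0.961741 = 7.65791 m.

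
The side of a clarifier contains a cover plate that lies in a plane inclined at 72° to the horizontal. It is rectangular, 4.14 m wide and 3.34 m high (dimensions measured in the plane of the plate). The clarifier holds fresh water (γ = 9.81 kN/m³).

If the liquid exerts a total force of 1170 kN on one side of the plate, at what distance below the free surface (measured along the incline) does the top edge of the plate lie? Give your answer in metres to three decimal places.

γ = 9.81 kN/m³.
A = 4.14 × 3.34 = 13.8276 m².
From F = γ·h_c·A, the centroid depth is h_c = 1170/(9.81 × 13.8276) = 8.62522 m.
Let θ = 72° be the plate's angle to the horizontal; measure y along the incline from where the plane meets the free surface. Vertical depth h = y·sinθ with sinθ = 0.951057.
Along the incline, y_c = h_c/sinθ = 8.62522/0.951057 = 9.06909 m.
The centroid lies 3.34/2 = 1.67 m below the top edge, so the top edge sits at y_top = 9.06909 − 1.67 = 7.39909 m along the incline.

y_top ≈ 7.399 m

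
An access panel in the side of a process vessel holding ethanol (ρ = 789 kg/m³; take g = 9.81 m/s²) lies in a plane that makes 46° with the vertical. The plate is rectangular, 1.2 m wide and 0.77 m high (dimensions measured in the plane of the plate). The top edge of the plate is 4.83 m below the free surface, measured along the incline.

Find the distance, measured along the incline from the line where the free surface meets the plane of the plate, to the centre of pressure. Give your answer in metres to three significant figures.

γ = ρg = 789 × 9.81 / 1000 = 7.74009 kN/m³.
The plate makes 46° with the vertical, i.e. θ = 90° − 46° = 44° to the horizontal. Measuring y along the incline from the free-surface line, vertical depth h = y·sinθ with sinθ = 0.694658.
The centroid lies 0.77/2 = 0.385 m below the top edge, so y_c = 4.83 + 0.385 = 5.215 m and h_c = 5.215 × 0.694658 = 3.62264 m.
A = 1.2 × 0.77 = 0.924 m².
Resultant F = γ·h_c·A = 7.74009 × 3.62264 × 0.924 = 25.9086 kN.
I_c = b·h³/12 = 1.2 × 0.77³/12 = 0.0456533 m⁴.
Centre of pressure: y_p = y_c + I_c/(y_c·A) = 5.215 + 0.0456533/(5.215 × 0.924) = 5.215 + 0.00947427 = 5.22447 m along the plane.

y_p = 5.22 m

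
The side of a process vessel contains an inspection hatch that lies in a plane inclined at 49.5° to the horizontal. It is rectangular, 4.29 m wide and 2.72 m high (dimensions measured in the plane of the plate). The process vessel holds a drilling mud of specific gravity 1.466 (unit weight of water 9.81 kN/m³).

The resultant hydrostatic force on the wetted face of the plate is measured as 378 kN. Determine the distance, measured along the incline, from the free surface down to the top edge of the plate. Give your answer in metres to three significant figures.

γ = 1.466 × 9.81 = 14.38146 kN/m³.
A = 4.29 × 2.72 = 11.6688 m².
From F = γ·h_c·A, the centroid depth is h_c = 378/(14.38146 × 11.6688) = 2.25249 m.
Let θ = 49.5° be the plate's angle to the horizontal; measure y along the incline from where the plane meets the free surface. Vertical depth h = y·sinθ with sinθ = 0.760406.
Along the incline, y_c = h_c/sinθ = 2.25249/0.760406 = 2.96222 m.
The centroid lies 2.72/2 = 1.36 m below the top edge, so the top edge sits at y_top = 2.96222 − 1.36 = 1.60222 m along the incline.

y_top ≈ 1.60 m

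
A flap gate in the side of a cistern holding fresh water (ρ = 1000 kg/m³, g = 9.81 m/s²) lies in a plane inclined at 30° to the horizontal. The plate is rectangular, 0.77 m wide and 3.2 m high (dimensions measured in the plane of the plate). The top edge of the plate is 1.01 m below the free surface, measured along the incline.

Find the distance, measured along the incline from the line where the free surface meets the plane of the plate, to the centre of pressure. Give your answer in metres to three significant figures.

y_p = 2.94 m

γ = ρg = 1000 × 9.81 = 9810 N/m³ = 9.81 kN/m³.
Let θ = 30° be the plate's angle to the horizontal; measure y along the incline from where the plane meets the free surface. Vertical depth h = y·sinθ with sinθ = 0.500000.
The centroid lies 3.2/2 = 1.6 m below the top edge, so y_c = 1.01 + 1.6 = 2.61 m and h_c = 2.61 × 0.500000 = 1.305 m.
A = 0.77 × 3.2 = 2.464 m².
Resultant F = γ·h_c·A = 9.81 × 1.305 × 2.464 = 31.5443 kN.
I_c = b·h³/12 = 0.77 × 3.2³/12 = 2.10261 m⁴.
Centre of pressure: y_p = y_c + I_c/(y_c·A) = 2.61 + 2.10261/(2.61 × 2.464) = 2.61 + 0.326947 = 2.93695 m along the plane.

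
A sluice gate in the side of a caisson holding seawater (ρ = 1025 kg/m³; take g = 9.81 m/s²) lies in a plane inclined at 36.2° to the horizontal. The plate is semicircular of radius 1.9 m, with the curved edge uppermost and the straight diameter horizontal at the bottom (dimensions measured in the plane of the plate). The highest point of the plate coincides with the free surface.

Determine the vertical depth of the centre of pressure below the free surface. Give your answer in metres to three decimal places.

h_p = 0.782 m

γ = ρg = 1025 × 9.81 / 1000 = 10.05525 kN/m³.
Let θ = 36.2° be the plate's angle to the horizontal; measure y along the incline from where the plane meets the free surface. Vertical depth h = y·sinθ with sinθ = 0.590606.
The centroid lies 4r/(3π) = 0.806385 m above the diameter, so r − 4r/(3π) = 1.9 − 0.806385 = 1.09361 m below the topmost point, so y_c = 1.09361 m and h_c = 1.09361 × 0.590606 = 0.645893 m.
A = πr²/2 = π × 1.9²/2 = 5.67057 m².
Resultant F = γ·h_c·A = 10.05525 × 0.645893 × 5.67057 = 36.8282 kN.
I_c = (π/8 − 8/(9π))·r⁴ = 0.109757 × 1.9⁴ = 1.43036 m⁴.
Centre of pressure: y_p = y_c + I_c/(y_c·A) = 1.09361 + 1.43036/(1.09361 × 5.67057) = 1.09361 + 0.230651 = 1.32426 m along the plane.
Vertically, h_p = y_p·sinθ = 1.32426 × 0.590606 = 0.782116 m.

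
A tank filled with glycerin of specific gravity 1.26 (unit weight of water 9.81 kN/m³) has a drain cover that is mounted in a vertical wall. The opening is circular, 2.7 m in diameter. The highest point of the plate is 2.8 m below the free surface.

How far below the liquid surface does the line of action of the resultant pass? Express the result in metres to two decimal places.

h_p = 4.26 m

γ = 1.26 × 9.81 = 12.3606 kN/m³.
The centroid is at the centre, 1.35 m below the top of the plate, so the centroid depth is h_c = 2.8 + 1.35 = 4.15 m.
A = π(1.35)² = 5.72555 m².
Resultant F = γ·h_c·A = 12.3606 × 4.15 × 5.72555 = 293.701 kN.
I_c = πr⁴/4 = π × 1.35⁴/4 = 2.6087 m⁴.
Centre of pressure: y_p = y_c + I_c/(y_c·A) = 4.15 + 2.6087/(4.15 × 5.72555) = 4.15 + 0.109789 = 4.25979 m along the plane.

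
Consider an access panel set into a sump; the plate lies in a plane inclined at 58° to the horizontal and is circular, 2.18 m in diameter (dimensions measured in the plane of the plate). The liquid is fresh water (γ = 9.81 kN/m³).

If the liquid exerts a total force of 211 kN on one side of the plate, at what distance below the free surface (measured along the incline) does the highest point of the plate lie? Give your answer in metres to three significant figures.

y_top ≈ 5.71 m

γ = 9.81 kN/m³.
A = π(1.09)² = 3.73253 m².
From F = γ·h_c·A, the centroid depth is h_c = 211/(9.81 × 3.73253) = 5.76249 m.
Let θ = 58° be the plate's angle to the horizontal; measure y along the incline from where the plane meets the free surface. Vertical depth h = y·sinθ with sinθ = 0.848048.
Along the incline, y_c = h_c/sinθ = 5.76249/0.848048 = 6.795 m.
The centroid is at the centre, 1.09 m below the top of the plate, so the highest point sits at y_top = 6.795 − 1.09 = 5.705 m along the incline.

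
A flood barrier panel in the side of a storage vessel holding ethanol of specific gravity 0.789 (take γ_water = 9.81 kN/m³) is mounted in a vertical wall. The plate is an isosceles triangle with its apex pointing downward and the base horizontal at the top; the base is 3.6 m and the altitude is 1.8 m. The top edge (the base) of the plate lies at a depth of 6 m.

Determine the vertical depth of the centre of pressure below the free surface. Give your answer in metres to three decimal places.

γ = 0.789 × 9.81 = 7.74009 kN/m³.
With the apex down, the centroid sits h/3 = 1.8/3 = 0.6 m below the base (the top edge), so the centroid depth is h_c = 6 + 0.6 = 6.6 m.
A = ½ × 3.6 × 1.8 = 3.24 m².
Resultant F = γ·h_c·A = 7.74009 × 6.6 × 3.24 = 165.514 kN.
I_c = b·h³/36 = 3.6 × 1.8³/36 = 0.5832 m⁴.
Centre of pressure: y_p = y_c + I_c/(y_c·A) = 6.6 + 0.5832/(6.6 × 3.24) = 6.6 + 0.0272727 = 6.62727 m along the plane.

h_p = 6.627 m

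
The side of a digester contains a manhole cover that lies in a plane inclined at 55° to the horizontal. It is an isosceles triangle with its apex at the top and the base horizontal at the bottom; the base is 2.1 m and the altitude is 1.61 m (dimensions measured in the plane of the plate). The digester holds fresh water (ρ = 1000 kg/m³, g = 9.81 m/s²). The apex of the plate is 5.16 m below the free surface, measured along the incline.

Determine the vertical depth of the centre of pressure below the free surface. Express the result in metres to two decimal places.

γ = ρg = 1000 × 9.81 = 9810 N/m³ = 9.81 kN/m³.
Let θ = 55° be the plate's angle to the horizontal; measure y along the incline from where the plane meets the free surface. Vertical depth h = y·sinθ with sinθ = 0.819152.
With the apex up, the centroid sits 2h/3 = 2 × 1.61/3 = 1.07333 m below the apex, so y_c = 5.16 + 1.07333 = 6.23333 m and h_c = 6.23333 × 0.819152 = 5.10604 m.
A = ½ × 2.1 × 1.61 = 1.6905 m².
Resultant F = γ·h_c·A = 9.81 × 5.10604 × 1.6905 = 84.6776 kN.
I_c = b·h³/36 = 2.1 × 1.61³/36 = 0.243441 m⁴.
Centre of pressure: y_p = y_c + I_c/(y_c·A) = 6.23333 + 0.243441/(6.23333 × 1.6905) = 6.23333 + 0.0231025 = 6.25643 m along the plane.
Vertically, h_p = y_p·sinθ = 6.25643 × 0.819152 = 5.12497 m.

h_p = 5.12 m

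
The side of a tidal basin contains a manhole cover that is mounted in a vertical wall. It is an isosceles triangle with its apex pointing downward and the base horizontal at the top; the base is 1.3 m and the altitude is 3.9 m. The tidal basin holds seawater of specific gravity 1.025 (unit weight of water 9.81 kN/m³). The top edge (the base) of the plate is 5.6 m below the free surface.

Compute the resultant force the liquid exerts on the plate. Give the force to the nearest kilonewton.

F ≈ 176 kN

γ = 1.025 × 9.81 = 10.05525 kN/m³.
With the apex down, the centroid sits h/3 = 3.9/3 = 1.3 m below the base (the top edge), so the centroid depth is h_c = 5.6 + 1.3 = 6.9 m.
A = ½ × 1.3 × 3.9 = 2.535 m².
Resultant F = γ·h_c·A = 10.05525 × 6.9 × 2.535 = 175.881 kN.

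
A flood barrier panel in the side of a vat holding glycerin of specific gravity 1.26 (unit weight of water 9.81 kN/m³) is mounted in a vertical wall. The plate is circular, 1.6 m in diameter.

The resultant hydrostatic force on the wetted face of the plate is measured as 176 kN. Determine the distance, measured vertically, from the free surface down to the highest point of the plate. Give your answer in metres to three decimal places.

d_top ≈ 6.282 m

γ = 1.26 × 9.81 = 12.3606 kN/m³.
A = π(0.8)² = 2.01062 m².
From F = γ·h_c·A, the centroid depth is h_c = 176/(12.3606 × 2.01062) = 7.08179 m.
The centroid is at the centre, 0.8 m below the top of the plate, so the highest point sits at h_top = 7.08179 − 0.8 = 6.28179 m below the surface.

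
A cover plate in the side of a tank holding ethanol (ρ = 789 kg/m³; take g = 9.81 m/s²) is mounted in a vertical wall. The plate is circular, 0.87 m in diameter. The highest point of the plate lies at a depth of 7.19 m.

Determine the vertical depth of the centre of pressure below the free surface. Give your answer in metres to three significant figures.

h_p = 7.63 m

γ = ρg = 789 × 9.81 / 1000 = 7.74009 kN/m³.
The centroid is at the centre, 0.435 m below the top of the plate, so the centroid depth is h_c = 7.19 + 0.435 = 7.625 m.
A = π(0.435)² = 0.594468 m².
Resultant F = γ·h_c·A = 7.74009 × 7.625 × 0.594468 = 35.0844 kN.
I_c = πr⁴/4 = π × 0.435⁴/4 = 0.028122 m⁴.
Centre of pressure: y_p = y_c + I_c/(y_c·A) = 7.625 + 0.028122/(7.625 × 0.594468) = 7.625 + 0.00620409 = 7.6312 m along the plane.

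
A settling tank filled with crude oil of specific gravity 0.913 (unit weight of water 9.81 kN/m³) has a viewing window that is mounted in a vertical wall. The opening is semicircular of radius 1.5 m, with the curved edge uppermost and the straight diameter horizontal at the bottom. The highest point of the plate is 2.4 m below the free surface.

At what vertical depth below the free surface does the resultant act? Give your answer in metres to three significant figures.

h_p = 3.31 m

γ = 0.913 × 9.81 = 8.95653 kN/m³.
The centroid lies 4r/(3π) = 0.63662 m above the diameter, so r − 4r/(3π) = 1.5 − 0.63662 = 0.86338 m below the topmost point, so the centroid depth is h_c = 2.4 + 0.86338 = 3.26338 m.
A = πr²/2 = π × 1.5²/2 = 3.53429 m².
Resultant F = γ·h_c·A = 8.95653 × 3.26338 × 3.53429 = 103.302 kN.
I_c = (π/8 − 8/(9π))·r⁴ = 0.109757 × 1.5⁴ = 0.555645 m⁴.
Centre of pressure: y_p = y_c + I_c/(y_c·A) = 3.26338 + 0.555645/(3.26338 × 3.53429) = 3.26338 + 0.0481756 = 3.31156 m along the plane.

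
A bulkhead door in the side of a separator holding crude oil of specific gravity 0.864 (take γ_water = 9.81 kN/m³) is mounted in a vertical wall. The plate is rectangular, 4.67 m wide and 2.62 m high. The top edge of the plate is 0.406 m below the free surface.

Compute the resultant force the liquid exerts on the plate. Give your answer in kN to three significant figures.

γ = 0.864 × 9.81 = 8.47584 kN/m³.
The centroid lies 2.62/2 = 1.31 m below the top edge, so the centroid depth is h_c = 0.406 + 1.31 = 1.716 m.
A = 4.67 × 2.62 = 12.2354 m².
Resultant F = γ·h_c·A = 8.47584 × 1.716 × 12.2354 = 177.958 kN.

F ≈ 178 kN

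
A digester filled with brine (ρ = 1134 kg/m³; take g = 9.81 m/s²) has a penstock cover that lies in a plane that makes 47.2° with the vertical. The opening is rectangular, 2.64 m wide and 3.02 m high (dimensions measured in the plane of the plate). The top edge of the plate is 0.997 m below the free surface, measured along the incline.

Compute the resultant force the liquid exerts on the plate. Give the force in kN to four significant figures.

F ≈ 151.1 kN

γ = ρg = 1134 × 9.81 / 1000 = 11.12454 kN/m³.
The plate makes 47.2° with the vertical, i.e. θ = 90° − 47.2° = 42.8° to the horizontal. Measuring y along the incline from the free-surface line, vertical depth h = y·sinθ with sinθ = 0.679441.
The centroid lies 3.02/2 = 1.51 m below the top edge, so y_c = 0.997 + 1.51 = 2.507 m and h_c = 2.507 × 0.679441 = 1.70336 m.
A = 2.64 × 3.02 = 7.9728 m².
Resultant F = γ·h_c·A = 11.12454 × 1.70336 × 7.9728 = 151.077 kN.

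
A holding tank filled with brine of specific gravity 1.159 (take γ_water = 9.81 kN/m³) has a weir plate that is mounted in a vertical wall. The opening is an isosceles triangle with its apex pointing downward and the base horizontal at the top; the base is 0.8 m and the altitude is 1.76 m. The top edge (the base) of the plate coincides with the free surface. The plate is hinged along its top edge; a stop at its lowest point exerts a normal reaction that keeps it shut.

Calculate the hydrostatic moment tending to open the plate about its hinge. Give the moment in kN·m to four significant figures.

M ≈ 4.132 kN·m

γ = 1.159 × 9.81 = 11.36979 kN/m³.
With the apex down, the centroid sits h/3 = 1.76/3 = 0.586667 m below the base (the top edge), so the centroid depth is h_c = 0.586667 m.
A = ½ × 0.8 × 1.76 = 0.704 m².
Resultant F = γ·h_c·A = 11.36979 × 0.586667 × 0.704 = 4.69588 kN.
I_c = b·h³/36 = 0.8 × 1.76³/36 = 0.121151 m⁴.
Centre of pressure: y_p = y_c + I_c/(y_c·A) = 0.586667 + 0.121151/(0.586667 × 0.704) = 0.586667 + 0.293334 = 0.880001 m along the plane.
The resultant acts 0.586667 + 0.293334 = 0.880001 m (along the plate) below the hinge at the top edge, so the moment about the hinge is M = F × 0.880001 = 4.69588 × 0.880001 = 4.13238 kN·m.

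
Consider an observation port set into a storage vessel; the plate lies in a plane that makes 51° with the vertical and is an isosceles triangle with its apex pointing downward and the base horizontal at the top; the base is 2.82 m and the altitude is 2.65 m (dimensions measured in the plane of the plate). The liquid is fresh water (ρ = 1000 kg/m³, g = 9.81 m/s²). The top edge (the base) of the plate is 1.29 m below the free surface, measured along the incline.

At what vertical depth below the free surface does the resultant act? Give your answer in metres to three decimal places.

h_p = 1.481 m

γ = ρg = 1000 × 9.81 = 9810 N/m³ = 9.81 kN/m³.
The plate makes 51° with the vertical, i.e. θ = 90° − 51° = 39° to the horizontal. Measuring y along the incline from the free-surface line, vertical depth h = y·sinθ with sinθ = 0.629320.
With the apex down, the centroid sits h/3 = 2.65/3 = 0.883333 m below the base (the top edge), so y_c = 1.29 + 0.883333 = 2.17333 m and h_c = 2.17333 × 0.629320 = 1.36772 m.
A = ½ × 2.82 × 2.65 = 3.7365 m².
Resultant F = γ·h_c·A = 9.81 × 1.36772 × 3.7365 = 50.1339 kN.
I_c = b·h³/36 = 2.82 × 2.65³/36 = 1.45775 m⁴.
Centre of pressure: y_p = y_c + I_c/(y_c·A) = 2.17333 + 1.45775/(2.17333 × 3.7365) = 2.17333 + 0.179512 = 2.35284 m along the plane.
Vertically, h_p = y_p·sinθ = 2.35284 × 0.629320 = 1.48069 m.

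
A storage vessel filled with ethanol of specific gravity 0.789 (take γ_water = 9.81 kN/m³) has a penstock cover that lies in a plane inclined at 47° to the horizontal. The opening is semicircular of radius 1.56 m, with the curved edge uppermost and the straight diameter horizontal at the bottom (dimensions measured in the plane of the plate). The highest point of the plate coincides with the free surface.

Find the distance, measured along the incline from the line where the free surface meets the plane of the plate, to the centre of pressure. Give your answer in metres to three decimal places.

y_p = 1.087 m

γ = 0.789 × 9.81 = 7.74009 kN/m³.
Let θ = 47° be the plate's angle to the horizontal; measure y along the incline from where the plane meets the free surface. Vertical depth h = y·sinθ with sinθ = 0.731354.
The centroid lies 4r/(3π) = 0.662085 m above the diameter, so r − 4r/(3π) = 1.56 − 0.662085 = 0.897915 m below the topmost point, so y_c = 0.897915 m and h_c = 0.897915 × 0.731354 = 0.656694 m.
A = πr²/2 = π × 1.56²/2 = 3.82269 m².
Resultant F = γ·h_c·A = 7.74009 × 0.656694 × 3.82269 = 19.4302 kN.
I_c = (π/8 − 8/(9π))·r⁴ = 0.109757 × 1.56⁴ = 0.650026 m⁴.
Centre of pressure: y_p = y_c + I_c/(y_c·A) = 0.897915 + 0.650026/(0.897915 × 3.82269) = 0.897915 + 0.189377 = 1.08729 m along the plane.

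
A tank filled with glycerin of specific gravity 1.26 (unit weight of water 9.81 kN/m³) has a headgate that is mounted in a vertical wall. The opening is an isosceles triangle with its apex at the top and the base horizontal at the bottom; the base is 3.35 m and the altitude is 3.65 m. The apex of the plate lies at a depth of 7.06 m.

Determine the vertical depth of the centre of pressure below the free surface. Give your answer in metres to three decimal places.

γ = 1.26 × 9.81 = 12.3606 kN/m³.
With the apex up, the centroid sits 2h/3 = 2 × 3.65/3 = 2.43333 m below the apex, so the centroid depth is h_c = 7.06 + 2.43333 = 9.49333 m.
A = ½ × 3.35 × 3.65 = 6.11375 m².
Resultant F = γ·h_c·A = 12.3606 × 9.49333 × 6.11375 = 717.407 kN.
I_c = b·h³/36 = 3.35 × 3.65³/36 = 4.52502 m⁴.
Centre of pressure: y_p = y_c + I_c/(y_c·A) = 9.49333 + 4.52502/(9.49333 × 6.11375) = 9.49333 + 0.077964 = 9.57129 m along the plane.

h_p = 9.571 m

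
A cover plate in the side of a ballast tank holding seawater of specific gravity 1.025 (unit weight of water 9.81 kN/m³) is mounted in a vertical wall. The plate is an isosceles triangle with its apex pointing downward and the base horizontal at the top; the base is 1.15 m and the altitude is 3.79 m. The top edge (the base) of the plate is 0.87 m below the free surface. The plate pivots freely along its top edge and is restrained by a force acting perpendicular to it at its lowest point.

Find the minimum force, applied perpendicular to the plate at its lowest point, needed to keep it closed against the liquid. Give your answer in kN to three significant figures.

γ = 1.025 × 9.81 = 10.05525 kN/m³.
With the apex down, the centroid sits h/3 = 3.79/3 = 1.26333 m below the base (the top edge), so the centroid depth is h_c = 0.87 + 1.26333 = 2.13333 m.
A = ½ × 1.15 × 3.79 = 2.17925 m².
Resultant F = γ·h_c·A = 10.05525 × 2.13333 × 2.17925 = 46.7475 kN.
I_c = b·h³/36 = 1.15 × 3.79³/36 = 1.73905 m⁴.
Centre of pressure: y_p = y_c + I_c/(y_c·A) = 2.13333 + 1.73905/(2.13333 × 2.17925) = 2.13333 + 0.374065 = 2.50739 m along the plane.
The resultant acts 1.26333 + 0.374065 = 1.6374 m (along the plate) below the hinge at the top edge, so the moment about the hinge is M = F × 1.6374 = 46.7475 × 1.6374 = 76.5444 kN·m.
A normal force at the bottom, 3.79 m from the hinge, must supply this moment: P = 76.5444/3.79 = 20.1964 kN.

P ≈ 20.2 kN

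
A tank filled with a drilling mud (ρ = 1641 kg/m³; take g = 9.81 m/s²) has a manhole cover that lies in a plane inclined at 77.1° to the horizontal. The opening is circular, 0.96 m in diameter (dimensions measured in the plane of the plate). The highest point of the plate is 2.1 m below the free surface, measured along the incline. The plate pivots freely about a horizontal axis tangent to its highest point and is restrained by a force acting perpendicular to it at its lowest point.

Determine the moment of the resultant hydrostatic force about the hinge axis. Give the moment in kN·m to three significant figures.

M ≈ 14.7 kN·m

γ = ρg = 1641 × 9.81 / 1000 = 16.09821 kN/m³.
Let θ = 77.1° be the plate's angle to the horizontal; measure y along the incline from where the plane meets the free surface. Vertical depth h = y·sinθ with sinθ = 0.974761.
The centroid is at the centre, 0.48 m below the top of the plate, so y_c = 2.1 + 0.48 = 2.58 m and h_c = 2.58 × 0.974761 = 2.51488 m.
A = π(0.48)² = 0.723823 m².
Resultant F = γ·h_c·A = 16.09821 × 2.51488 × 0.723823 = 29.304 kN.
I_c = πr⁴/4 = π × 0.48⁴/4 = 0.0416922 m⁴.
Centre of pressure: y_p = y_c + I_c/(y_c·A) = 2.58 + 0.0416922/(2.58 × 0.723823) = 2.58 + 0.0223256 = 2.60233 m along the plane.
The resultant acts 0.48 + 0.0223256 = 0.502326 m (along the plate) below the hinge at the top edge, so the moment about the hinge is M = F × 0.502326 = 29.304 × 0.502326 = 14.7202 kN·m.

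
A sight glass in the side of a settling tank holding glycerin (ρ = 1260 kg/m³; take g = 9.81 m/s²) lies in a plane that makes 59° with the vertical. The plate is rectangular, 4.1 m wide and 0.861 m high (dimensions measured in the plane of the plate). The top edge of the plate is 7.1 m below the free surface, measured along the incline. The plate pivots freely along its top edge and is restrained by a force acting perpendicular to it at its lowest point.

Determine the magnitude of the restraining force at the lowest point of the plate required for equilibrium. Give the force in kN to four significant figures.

P ≈ 86.23 kN

γ = ρg = 1260 × 9.81 / 1000 = 12.3606 kN/m³.
The plate makes 59° with the vertical, i.e. θ = 90° − 59° = 31° to the horizontal. Measuring y along the incline from the free-surface line, vertical depth h = y·sinθ with sinθ = 0.515038.
The centroid lies 0.861/2 = 0.4305 m below the top edge, so y_c = 7.1 + 0.4305 = 7.5305 m and h_c = 7.5305 × 0.515038 = 3.87849 m.
A = 4.1 × 0.861 = 3.5301 m².
Resultant F = γ·h_c·A = 12.3606 × 3.87849 × 3.5301 = 169.235 kN.
I_c = b·h³/12 = 4.1 × 0.861³/12 = 0.218078 m⁴.
Centre of pressure: y_p = y_c + I_c/(y_c·A) = 7.5305 + 0.218078/(7.5305 × 3.5301) = 7.5305 + 0.00820353 = 7.5387 m along the plane.
The resultant acts 0.4305 + 0.00820353 = 0.438704 m (along the plate) below the hinge at the top edge, so the moment about the hinge is M = F × 0.438704 = 169.235 × 0.438704 = 74.2441 kN·m.
A normal force at the bottom, 0.861 m from the hinge, must supply this moment: P = 74.2441/0.861 = 86.2301 kN.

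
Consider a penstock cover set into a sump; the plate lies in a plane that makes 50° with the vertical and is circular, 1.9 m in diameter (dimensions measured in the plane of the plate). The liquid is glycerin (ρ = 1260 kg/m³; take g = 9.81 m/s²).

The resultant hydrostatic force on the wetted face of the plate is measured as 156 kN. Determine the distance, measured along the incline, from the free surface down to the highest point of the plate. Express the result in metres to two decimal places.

γ = ρg = 1260 × 9.81 / 1000 = 12.3606 kN/m³.
A = π(0.95)² = 2.83529 m².
From F = γ·h_c·A, the centroid depth is h_c = 156/(12.3606 × 2.83529) = 4.45131 m.
The plate makes 50° with the vertical, i.e. θ = 90° − 50° = 40° to the horizontal. Measuring y along the incline from the free-surface line, vertical depth h = y·sinθ with sinθ = 0.642788.
Along the incline, y_c = h_c/sinθ = 4.45131/0.642788 = 6.925 m.
The centroid is at the centre, 0.95 m below the top of the plate, so the highest point sits at y_top = 6.925 − 0.95 = 5.975 m along the incline.

y_top ≈ 5.98 m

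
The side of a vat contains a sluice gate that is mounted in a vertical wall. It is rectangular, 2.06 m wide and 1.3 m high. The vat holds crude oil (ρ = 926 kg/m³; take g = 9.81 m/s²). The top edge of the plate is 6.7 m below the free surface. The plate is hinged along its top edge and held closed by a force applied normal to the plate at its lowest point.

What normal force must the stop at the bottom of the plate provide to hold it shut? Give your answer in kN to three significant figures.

P ≈ 92.0 kN

γ = ρg = 926 × 9.81 / 1000 = 9.08406 kN/m³.
The centroid lies 1.3/2 = 0.65 m below the top edge, so the centroid depth is h_c = 6.7 + 0.65 = 7.35 m.
A = 2.06 × 1.3 = 2.678 m².
Resultant F = γ·h_c·A = 9.08406 × 7.35 × 2.678 = 178.804 kN.
I_c = b·h³/12 = 2.06 × 1.3³/12 = 0.377152 m⁴.
Centre of pressure: y_p = y_c + I_c/(y_c·A) = 7.35 + 0.377152/(7.35 × 2.678) = 7.35 + 0.019161 = 7.36916 m along the plane.
The resultant acts 0.65 + 0.019161 = 0.669161 m (along the plate) below the hinge at the top edge, so the moment about the hinge is M = F × 0.669161 = 178.804 × 0.669161 = 119.649 kN·m.
A normal force at the bottom, 1.3 m from the hinge, must supply this moment: P = 119.649/1.3 = 92.0377 kN.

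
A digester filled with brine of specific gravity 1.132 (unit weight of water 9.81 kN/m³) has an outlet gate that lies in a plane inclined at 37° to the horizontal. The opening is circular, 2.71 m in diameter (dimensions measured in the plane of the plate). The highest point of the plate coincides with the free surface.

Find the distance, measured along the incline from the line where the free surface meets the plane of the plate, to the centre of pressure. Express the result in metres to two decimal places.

y_p = 1.69 m

γ = 1.132 × 9.81 = 11.10492 kN/m³.
Let θ = 37° be the plate's angle to the horizontal; measure y along the incline from where the plane meets the free surface. Vertical depth h = y·sinθ with sinθ = 0.601815.
The centroid is at the centre, 1.355 m below the top of the plate, so y_c = 1.355 m and h_c = 1.355 × 0.601815 = 0.815459 m.
A = π(1.355)² = 5.76804 m².
Resultant F = γ·h_c·A = 11.10492 × 0.815459 × 5.76804 = 52.2331 kN.
I_c = πr⁴/4 = π × 1.355⁴/4 = 2.64757 m⁴.
Centre of pressure: y_p = y_c + I_c/(y_c·A) = 1.355 + 2.64757/(1.355 × 5.76804) = 1.355 + 0.33875 = 1.69375 m along the plane.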